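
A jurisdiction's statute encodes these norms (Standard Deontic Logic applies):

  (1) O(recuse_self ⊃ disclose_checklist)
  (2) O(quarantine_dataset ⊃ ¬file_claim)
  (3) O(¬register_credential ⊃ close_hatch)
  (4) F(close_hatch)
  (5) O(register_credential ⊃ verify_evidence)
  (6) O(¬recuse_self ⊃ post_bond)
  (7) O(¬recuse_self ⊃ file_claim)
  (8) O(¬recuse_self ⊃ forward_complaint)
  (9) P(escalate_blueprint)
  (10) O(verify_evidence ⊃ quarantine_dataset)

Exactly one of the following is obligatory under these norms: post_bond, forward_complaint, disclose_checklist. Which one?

disclose_checklist

Premise 4 is F(close_hatch), i.e. O(¬close_hatch).
Premise 3, O(¬register_credential ⊃ close_hatch), contraposes to O(¬close_hatch ⊃ register_credential); with O(¬close_hatch) we get O(register_credential).
Premise 5 is O(register_credential ⊃ verify_evidence); since O(register_credential), deontic closure gives O(verify_evidence).
Premise 10 is O(verify_evidence ⊃ quarantine_dataset); since O(verify_evidence), deontic closure gives O(quarantine_dataset).
Applying K to premise 2 (O(quarantine_dataset ⊃ ¬file_claim)) and O(quarantine_dataset) yields O(¬file_claim).
Premise 7 is O(¬recuse_self ⊃ file_claim); contrapositively O(¬file_claim ⊃ recuse_self). Since O(¬file_claim) holds, K gives O(recuse_self).
From O(recuse_self) and premise 1, O(recuse_self ⊃ disclose_checklist), we obtain O(disclose_checklist).
So O(disclose_checklist) holds — disclose_checklist is obligatory. None of the other listed options is made obligatory by any chain of premises.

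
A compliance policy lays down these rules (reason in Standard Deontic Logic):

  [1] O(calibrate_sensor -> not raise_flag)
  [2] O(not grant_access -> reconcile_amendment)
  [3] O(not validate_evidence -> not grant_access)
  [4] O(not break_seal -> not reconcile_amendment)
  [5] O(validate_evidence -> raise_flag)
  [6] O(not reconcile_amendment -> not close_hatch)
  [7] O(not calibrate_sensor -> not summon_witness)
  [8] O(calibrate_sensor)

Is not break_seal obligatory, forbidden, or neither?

Premise 8 states O(calibrate_sensor) outright.
From O(calibrate_sensor) and premise 1, O(calibrate_sensor -> not raise_flag), we obtain O(not raise_flag).
The contrapositive of premise 5 (O(validate_evidence -> raise_flag)) is O(not raise_flag -> not validate_evidence), and O(not raise_flag) is already established, so O(not validate_evidence).
Applying K to premise 3 (O(not validate_evidence -> not grant_access)) and O(not validate_evidence) yields O(not grant_access).
From O(not grant_access) and premise 2, O(not grant_access -> reconcile_amendment), we obtain O(reconcile_amendment).
The contrapositive of premise 4 (O(not break_seal -> not reconcile_amendment)) is O(reconcile_amendment -> break_seal), and O(reconcile_amendment) is already established, so O(break_seal).
Premises 6, 7 do not contribute to this derivation.
Thus O(break_seal), which is F(not break_seal): not break_seal is forbidden.

Forbidden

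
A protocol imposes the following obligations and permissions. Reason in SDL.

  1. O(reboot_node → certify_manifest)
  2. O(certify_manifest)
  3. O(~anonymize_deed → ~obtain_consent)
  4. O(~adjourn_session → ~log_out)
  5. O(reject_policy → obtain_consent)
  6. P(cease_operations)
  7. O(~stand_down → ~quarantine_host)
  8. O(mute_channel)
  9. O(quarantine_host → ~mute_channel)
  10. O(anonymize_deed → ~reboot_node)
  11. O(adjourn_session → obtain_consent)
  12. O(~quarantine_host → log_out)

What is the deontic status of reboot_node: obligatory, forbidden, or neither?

From premise 8 we have O(mute_channel).
Premise 9, O(quarantine_host → ~mute_channel), contraposes to O(mute_channel → ~quarantine_host); with O(mute_channel) we get O(~quarantine_host).
From O(~quarantine_host) and premise 12, O(~quarantine_host → log_out), we obtain O(log_out).
The contrapositive of premise 4 (O(~adjourn_session → ~log_out)) is O(log_out → adjourn_session), and O(log_out) is already established, so O(adjourn_session).
Applying K to premise 11 (O(adjourn_session → obtain_consent)) and O(adjourn_session) yields O(obtain_consent).
Premise 3 is O(~anonymize_deed → ~obtain_consent); contrapositively O(obtain_consent → anonymize_deed). Since O(obtain_consent) holds, K gives O(anonymize_deed).
From O(anonymize_deed) and premise 10, O(anonymize_deed → ~reboot_node), we obtain O(~reboot_node).
Premises 1, 2, 5, 6, 7 do not contribute to this derivation.
Thus O(~reboot_node), which is F(reboot_node): reboot_node is forbidden.

Forbidden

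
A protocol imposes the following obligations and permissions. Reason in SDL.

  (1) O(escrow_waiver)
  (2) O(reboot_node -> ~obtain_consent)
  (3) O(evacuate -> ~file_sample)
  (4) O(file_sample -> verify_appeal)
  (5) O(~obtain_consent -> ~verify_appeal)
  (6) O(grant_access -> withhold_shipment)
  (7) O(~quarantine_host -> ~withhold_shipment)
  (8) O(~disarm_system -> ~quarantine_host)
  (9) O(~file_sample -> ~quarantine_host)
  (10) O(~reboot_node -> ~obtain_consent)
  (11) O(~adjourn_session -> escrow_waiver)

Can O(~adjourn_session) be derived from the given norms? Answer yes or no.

No

Premise 11 is O(~adjourn_session -> escrow_waiver); even if O(escrow_waiver) held, inferring O(~adjourn_session) would be affirming the consequent — invalid.
No other premise forces O(~adjourn_session). An ideal world satisfying every premise can still have ~adjourn_session false, so O(~adjourn_session) is not derivable.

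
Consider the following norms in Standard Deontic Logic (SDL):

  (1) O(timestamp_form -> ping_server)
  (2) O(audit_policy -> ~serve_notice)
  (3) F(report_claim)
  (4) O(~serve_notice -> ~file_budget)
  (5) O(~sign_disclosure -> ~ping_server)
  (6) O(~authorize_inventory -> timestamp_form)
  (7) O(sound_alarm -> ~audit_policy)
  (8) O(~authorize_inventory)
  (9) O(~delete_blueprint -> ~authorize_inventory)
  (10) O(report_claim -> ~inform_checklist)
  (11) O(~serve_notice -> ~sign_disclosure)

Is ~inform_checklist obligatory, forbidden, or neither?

Neither

Premise 10 is O(report_claim -> ~inform_checklist), but O(report_claim) is not derivable from the premises, so it does not yield O(~inform_checklist).
No premise or chain of K-axiom applications forces O(~inform_checklist), and none forces O(inform_checklist). So ~inform_checklist is neither obligatory nor forbidden under these norms.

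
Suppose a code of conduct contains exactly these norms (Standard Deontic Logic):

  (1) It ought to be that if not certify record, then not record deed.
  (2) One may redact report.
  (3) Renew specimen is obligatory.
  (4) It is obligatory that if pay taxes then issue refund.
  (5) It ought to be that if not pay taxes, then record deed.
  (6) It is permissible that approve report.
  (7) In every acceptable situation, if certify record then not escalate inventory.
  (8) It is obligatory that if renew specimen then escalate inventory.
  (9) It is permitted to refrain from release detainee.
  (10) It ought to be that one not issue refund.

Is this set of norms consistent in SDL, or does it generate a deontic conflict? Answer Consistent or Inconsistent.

Inconsistent

From premise 3 we have O(renew_specimen).
Premise 8 is O(renew_specimen → escalate_inventory); since O(renew_specimen), deontic closure gives O(escalate_inventory).
Premise 7, O(certify_record → ¬escalate_inventory), contraposes to O(escalate_inventory → ¬certify_record); with O(escalate_inventory) we get O(¬certify_record).
With premise 1, O(¬certify_record → ¬record_deed), the K-axiom yields O(¬record_deed).
Premise 5, O(¬pay_taxes → record_deed), contraposes to O(¬record_deed → pay_taxes); with O(¬record_deed) we get O(pay_taxes).
From O(pay_taxes) and premise 4, O(pay_taxes → issue_refund), we obtain O(issue_refund).
Yet premise 10 states O(¬issue_refund).
We now have both O(issue_refund) and O(¬issue_refund) — issue_refund is simultaneously obligatory and forbidden, violating the D-axiom.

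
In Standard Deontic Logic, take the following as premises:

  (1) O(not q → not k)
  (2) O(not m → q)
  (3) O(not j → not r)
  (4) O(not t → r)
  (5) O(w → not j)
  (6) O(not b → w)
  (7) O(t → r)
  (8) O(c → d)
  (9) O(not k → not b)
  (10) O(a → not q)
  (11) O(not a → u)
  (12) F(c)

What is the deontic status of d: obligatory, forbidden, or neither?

Premise 8 is O(c → d), but O(c) is not derivable from the premises, so it does not yield O(d).
No premise or chain of K-axiom applications forces O(d), and none forces O(not d). So d is neither obligatory nor forbidden under these norms.

Neither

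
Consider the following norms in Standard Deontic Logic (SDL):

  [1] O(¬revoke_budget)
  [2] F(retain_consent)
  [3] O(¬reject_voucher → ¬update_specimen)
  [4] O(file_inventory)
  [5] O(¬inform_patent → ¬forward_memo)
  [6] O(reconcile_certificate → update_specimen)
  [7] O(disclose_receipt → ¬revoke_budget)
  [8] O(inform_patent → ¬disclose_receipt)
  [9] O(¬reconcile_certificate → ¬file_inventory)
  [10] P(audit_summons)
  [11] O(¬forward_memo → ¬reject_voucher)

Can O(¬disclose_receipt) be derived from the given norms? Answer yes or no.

Yes

Premise 4 states O(file_inventory) outright.
Premise 9 is O(¬reconcile_certificate → ¬file_inventory); contrapositively O(file_inventory → reconcile_certificate). Since O(file_inventory) holds, K gives O(reconcile_certificate).
From O(reconcile_certificate) and premise 6, O(reconcile_certificate → update_specimen), we obtain O(update_specimen).
Premise 3, O(¬reject_voucher → ¬update_specimen), contraposes to O(update_specimen → reject_voucher); with O(update_specimen) we get O(reject_voucher).
Premise 11 is O(¬forward_memo → ¬reject_voucher); contrapositively O(reject_voucher → forward_memo). Since O(reject_voucher) holds, K gives O(forward_memo).
Premise 5 is O(¬inform_patent → ¬forward_memo); contrapositively O(forward_memo → inform_patent). Since O(forward_memo) holds, K gives O(inform_patent).
Applying K to premise 8 (O(inform_patent → ¬disclose_receipt)) and O(inform_patent) yields O(¬disclose_receipt).
Premises 1, 2, 7, 10 do not contribute to this derivation.
So O(¬disclose_receipt) follows.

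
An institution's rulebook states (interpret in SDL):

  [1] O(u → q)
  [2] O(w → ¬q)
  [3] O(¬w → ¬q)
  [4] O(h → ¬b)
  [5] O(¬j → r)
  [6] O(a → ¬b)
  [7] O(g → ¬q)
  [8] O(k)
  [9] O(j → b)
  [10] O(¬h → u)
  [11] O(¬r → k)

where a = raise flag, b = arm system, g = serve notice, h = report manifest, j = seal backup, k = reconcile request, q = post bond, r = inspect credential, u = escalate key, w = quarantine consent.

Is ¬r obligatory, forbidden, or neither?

Forbidden

Premises 2 and 3 are O(w → ¬q) and O(¬w → ¬q); every ideal world satisfies w or ¬w, so in either case ¬q holds — hence O(¬q).
The contrapositive of premise 1 (O(u → q)) is O(¬q → ¬u), and O(¬q) is already established, so O(¬u).
Premise 10, O(¬h → u), contraposes to O(¬u → h); with O(¬u) we get O(h).
Premise 4 is O(h → ¬b); since O(h), deontic closure gives O(¬b).
Premise 9 is O(j → b); contrapositively O(¬b → ¬j). Since O(¬b) holds, K gives O(¬j).
From O(¬j) and premise 5, O(¬j → r), we obtain O(r).
Premises 6, 7, 8, 11 do not contribute to this derivation.
Thus O(r), which is F(¬r): ¬r is forbidden.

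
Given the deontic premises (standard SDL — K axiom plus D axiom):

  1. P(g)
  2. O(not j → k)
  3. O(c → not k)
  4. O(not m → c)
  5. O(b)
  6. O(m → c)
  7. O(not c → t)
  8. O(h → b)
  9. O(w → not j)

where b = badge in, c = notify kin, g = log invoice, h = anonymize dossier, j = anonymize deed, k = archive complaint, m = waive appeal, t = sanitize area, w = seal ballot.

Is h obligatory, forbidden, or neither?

Premise 8 is O(h → b); even if O(b) held, inferring O(h) would be affirming the consequent — invalid.
No premise or chain of K-axiom applications forces O(h), and none forces O(not h). So h is neither obligatory nor forbidden under these norms.

Neither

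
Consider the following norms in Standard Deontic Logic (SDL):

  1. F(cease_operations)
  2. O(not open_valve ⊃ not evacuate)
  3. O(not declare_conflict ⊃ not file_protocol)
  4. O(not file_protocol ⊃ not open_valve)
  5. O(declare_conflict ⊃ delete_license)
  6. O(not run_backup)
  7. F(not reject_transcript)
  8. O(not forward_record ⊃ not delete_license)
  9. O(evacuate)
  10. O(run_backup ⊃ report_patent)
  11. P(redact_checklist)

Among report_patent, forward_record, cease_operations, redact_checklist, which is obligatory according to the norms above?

Premise 9 gives O(evacuate).
Premise 2 is O(not open_valve ⊃ not evacuate); contrapositively O(evacuate ⊃ open_valve). Since O(evacuate) holds, K gives O(open_valve).
Premise 4 is O(not file_protocol ⊃ not open_valve); contrapositively O(open_valve ⊃ file_protocol). Since O(open_valve) holds, K gives O(file_protocol).
Premise 3, O(not declare_conflict ⊃ not file_protocol), contraposes to O(file_protocol ⊃ declare_conflict); with O(file_protocol) we get O(declare_conflict).
From O(declare_conflict) and premise 5, O(declare_conflict ⊃ delete_license), we obtain O(delete_license).
Premise 8 is O(not forward_record ⊃ not delete_license); contrapositively O(delete_license ⊃ forward_record). Since O(delete_license) holds, K gives O(forward_record).
So O(forward_record) holds — forward_record is obligatory. None of the other listed options is made obligatory by any chain of premises.

forward_record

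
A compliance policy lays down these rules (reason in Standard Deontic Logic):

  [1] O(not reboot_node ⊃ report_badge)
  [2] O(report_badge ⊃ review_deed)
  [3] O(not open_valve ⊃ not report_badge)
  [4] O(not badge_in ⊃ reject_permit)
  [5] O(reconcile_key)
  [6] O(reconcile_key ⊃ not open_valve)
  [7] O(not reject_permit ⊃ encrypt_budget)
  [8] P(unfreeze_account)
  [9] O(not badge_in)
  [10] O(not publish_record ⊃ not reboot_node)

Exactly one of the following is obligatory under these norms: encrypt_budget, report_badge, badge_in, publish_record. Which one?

From premise 5 we have O(reconcile_key).
Premise 6 is O(reconcile_key ⊃ not open_valve); since O(reconcile_key), deontic closure gives O(not open_valve).
From O(not open_valve) and premise 3, O(not open_valve ⊃ not report_badge), we obtain O(not report_badge).
Premise 1, O(not reboot_node ⊃ report_badge), contraposes to O(not report_badge ⊃ reboot_node); with O(not report_badge) we get O(reboot_node).
The contrapositive of premise 10 (O(not publish_record ⊃ not reboot_node)) is O(reboot_node ⊃ publish_record), and O(reboot_node) is already established, so O(publish_record).
So O(publish_record) holds — publish_record is obligatory. None of the other listed options is made obligatory by any chain of premises.

publish_record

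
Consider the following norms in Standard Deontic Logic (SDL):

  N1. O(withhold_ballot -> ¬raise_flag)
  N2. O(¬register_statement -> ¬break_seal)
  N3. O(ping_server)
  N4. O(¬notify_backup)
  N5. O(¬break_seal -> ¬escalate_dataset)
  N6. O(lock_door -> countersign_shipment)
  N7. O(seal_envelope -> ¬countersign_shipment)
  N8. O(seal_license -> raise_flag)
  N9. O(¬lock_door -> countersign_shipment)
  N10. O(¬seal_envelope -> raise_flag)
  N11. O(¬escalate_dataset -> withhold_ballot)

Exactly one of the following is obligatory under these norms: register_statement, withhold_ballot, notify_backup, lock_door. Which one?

Premises 9 and 6 cover both cases: O(¬lock_door -> countersign_shipment) and O(lock_door -> countersign_shipment). Since ¬lock_door ∨ lock_door is a tautology, O(countersign_shipment) follows.
Premise 7, O(seal_envelope -> ¬countersign_shipment), contraposes to O(countersign_shipment -> ¬seal_envelope); with O(countersign_shipment) we get O(¬seal_envelope).
With premise 10, O(¬seal_envelope -> raise_flag), the K-axiom yields O(raise_flag).
The contrapositive of premise 1 (O(withhold_ballot -> ¬raise_flag)) is O(raise_flag -> ¬withhold_ballot), and O(raise_flag) is already established, so O(¬withhold_ballot).
Premise 11 is O(¬escalate_dataset -> withhold_ballot); contrapositively O(¬withhold_ballot -> escalate_dataset). Since O(¬withhold_ballot) holds, K gives O(escalate_dataset).
The contrapositive of premise 5 (O(¬break_seal -> ¬escalate_dataset)) is O(escalate_dataset -> break_seal), and O(escalate_dataset) is already established, so O(break_seal).
The contrapositive of premise 2 (O(¬register_statement -> ¬break_seal)) is O(break_seal -> register_statement), and O(break_seal) is already established, so O(register_statement).
So O(register_statement) holds — register_statement is obligatory. None of the other listed options is made obligatory by any chain of premises.

register_statement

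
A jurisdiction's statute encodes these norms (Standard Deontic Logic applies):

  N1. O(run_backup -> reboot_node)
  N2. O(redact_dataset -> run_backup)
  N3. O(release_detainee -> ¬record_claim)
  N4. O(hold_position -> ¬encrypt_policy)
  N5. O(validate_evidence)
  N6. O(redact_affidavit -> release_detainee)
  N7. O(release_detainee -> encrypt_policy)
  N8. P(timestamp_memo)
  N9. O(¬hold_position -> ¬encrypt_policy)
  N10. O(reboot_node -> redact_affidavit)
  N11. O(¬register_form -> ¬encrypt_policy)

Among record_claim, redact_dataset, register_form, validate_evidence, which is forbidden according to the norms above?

Premises 9 and 4 cover both cases: O(¬hold_position -> ¬encrypt_policy) and O(hold_position -> ¬encrypt_policy). Since ¬hold_position ∨ hold_position is a tautology, O(¬encrypt_policy) follows.
Premise 7 is O(release_detainee -> encrypt_policy); contrapositively O(¬encrypt_policy -> ¬release_detainee). Since O(¬encrypt_policy) holds, K gives O(¬release_detainee).
Premise 6 is O(redact_affidavit -> release_detainee); contrapositively O(¬release_detainee -> ¬redact_affidavit). Since O(¬release_detainee) holds, K gives O(¬redact_affidavit).
Premise 10, O(reboot_node -> redact_affidavit), contraposes to O(¬redact_affidavit -> ¬reboot_node); with O(¬redact_affidavit) we get O(¬reboot_node).
Premise 1 is O(run_backup -> reboot_node); contrapositively O(¬reboot_node -> ¬run_backup). Since O(¬reboot_node) holds, K gives O(¬run_backup).
The contrapositive of premise 2 (O(redact_dataset -> run_backup)) is O(¬run_backup -> ¬redact_dataset), and O(¬run_backup) is already established, so O(¬redact_dataset).
So O(¬redact_dataset) holds, i.e. redact_dataset is forbidden. None of the other listed options is forbidden under the premises.

redact_dataset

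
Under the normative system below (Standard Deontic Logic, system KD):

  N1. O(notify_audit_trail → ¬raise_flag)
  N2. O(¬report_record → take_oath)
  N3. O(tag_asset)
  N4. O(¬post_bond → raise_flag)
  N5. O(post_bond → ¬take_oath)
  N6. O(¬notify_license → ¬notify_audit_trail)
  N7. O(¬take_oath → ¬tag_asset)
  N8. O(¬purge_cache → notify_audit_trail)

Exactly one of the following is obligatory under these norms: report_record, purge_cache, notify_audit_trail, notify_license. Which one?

Premise 3 gives O(tag_asset).
The contrapositive of premise 7 (O(¬take_oath → ¬tag_asset)) is O(tag_asset → take_oath), and O(tag_asset) is already established, so O(take_oath).
The contrapositive of premise 5 (O(post_bond → ¬take_oath)) is O(take_oath → ¬post_bond), and O(take_oath) is already established, so O(¬post_bond).
Premise 4 is O(¬post_bond → raise_flag); since O(¬post_bond), deontic closure gives O(raise_flag).
Premise 1, O(notify_audit_trail → ¬raise_flag), contraposes to O(raise_flag → ¬notify_audit_trail); with O(raise_flag) we get O(¬notify_audit_trail).
Premise 8 is O(¬purge_cache → notify_audit_trail); contrapositively O(¬notify_audit_trail → purge_cache). Since O(¬notify_audit_trail) holds, K gives O(purge_cache).
So O(purge_cache) holds — purge_cache is obligatory. None of the other listed options is made obligatory by any chain of premises.

purge_cache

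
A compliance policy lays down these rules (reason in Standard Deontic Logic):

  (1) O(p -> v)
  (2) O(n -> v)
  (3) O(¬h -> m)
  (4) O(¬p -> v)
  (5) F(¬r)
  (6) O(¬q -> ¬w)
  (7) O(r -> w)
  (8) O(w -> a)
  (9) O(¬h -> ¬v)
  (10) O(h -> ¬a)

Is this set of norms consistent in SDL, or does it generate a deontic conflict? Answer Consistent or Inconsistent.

Premises 4 and 1 are O(¬p -> v) and O(p -> v); every ideal world satisfies ¬p or p, so in either case v holds — hence O(v).
Premise 9 is O(¬h -> ¬v); contrapositively O(v -> h). Since O(v) holds, K gives O(h).
From O(h) and premise 10, O(h -> ¬a), we obtain O(¬a).
Premise 8, O(w -> a), contraposes to O(¬a -> ¬w); with O(¬a) we get O(¬w).
The contrapositive of premise 7 (O(r -> w)) is O(¬w -> ¬r), and O(¬w) is already established, so O(¬r).
But premise 5, F(¬r), means O(r).
We now have both O(¬r) and O(r) — r is simultaneously obligatory and forbidden, violating the D-axiom.

Inconsistent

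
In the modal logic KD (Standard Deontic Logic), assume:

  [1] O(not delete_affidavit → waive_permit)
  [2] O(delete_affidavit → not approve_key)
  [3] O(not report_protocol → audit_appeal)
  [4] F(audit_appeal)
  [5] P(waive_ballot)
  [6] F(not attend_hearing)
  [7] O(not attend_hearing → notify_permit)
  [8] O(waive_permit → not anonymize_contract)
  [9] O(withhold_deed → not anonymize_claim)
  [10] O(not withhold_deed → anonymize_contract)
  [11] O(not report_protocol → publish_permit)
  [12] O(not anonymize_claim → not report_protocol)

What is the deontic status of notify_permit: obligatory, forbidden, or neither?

Premise 7 is O(not attend_hearing → notify_permit), but O(not attend_hearing) is not derivable from the premises, so it does not yield O(notify_permit).
No premise or chain of K-axiom applications forces O(notify_permit), and none forces O(not notify_permit). So notify_permit is neither obligatory nor forbidden under these norms.

Neither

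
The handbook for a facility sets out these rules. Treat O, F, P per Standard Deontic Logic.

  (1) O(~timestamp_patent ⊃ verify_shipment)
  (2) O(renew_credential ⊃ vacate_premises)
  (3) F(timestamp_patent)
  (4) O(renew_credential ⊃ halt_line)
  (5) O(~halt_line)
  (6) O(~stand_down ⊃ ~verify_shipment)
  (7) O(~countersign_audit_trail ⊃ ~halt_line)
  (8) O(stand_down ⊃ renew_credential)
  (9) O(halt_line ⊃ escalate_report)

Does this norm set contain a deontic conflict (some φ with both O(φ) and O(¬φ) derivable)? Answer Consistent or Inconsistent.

Inconsistent

Premise 5 states O(~halt_line) outright.
Premise 4 is O(renew_credential ⊃ halt_line); contrapositively O(~halt_line ⊃ ~renew_credential). Since O(~halt_line) holds, K gives O(~renew_credential).
Premise 8 is O(stand_down ⊃ renew_credential); contrapositively O(~renew_credential ⊃ ~stand_down). Since O(~renew_credential) holds, K gives O(~stand_down).
From O(~stand_down) and premise 6, O(~stand_down ⊃ ~verify_shipment), we obtain O(~verify_shipment).
Premise 1, O(~timestamp_patent ⊃ verify_shipment), contraposes to O(~verify_shipment ⊃ timestamp_patent); with O(~verify_shipment) we get O(timestamp_patent).
But premise 3, F(timestamp_patent), means O(~timestamp_patent).
We now have both O(timestamp_patent) and O(~timestamp_patent) — timestamp_patent is simultaneously obligatory and forbidden, violating the D-axiom.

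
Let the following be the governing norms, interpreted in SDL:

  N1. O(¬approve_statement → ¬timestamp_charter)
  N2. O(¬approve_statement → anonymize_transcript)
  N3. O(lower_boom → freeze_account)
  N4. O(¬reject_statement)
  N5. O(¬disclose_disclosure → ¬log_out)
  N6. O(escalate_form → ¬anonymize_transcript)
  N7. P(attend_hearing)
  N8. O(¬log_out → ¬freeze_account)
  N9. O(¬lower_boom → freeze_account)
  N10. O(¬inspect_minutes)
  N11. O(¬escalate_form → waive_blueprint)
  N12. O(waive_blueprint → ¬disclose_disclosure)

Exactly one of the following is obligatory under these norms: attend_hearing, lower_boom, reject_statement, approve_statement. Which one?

approve_statement

Premises 9 and 3 are O(¬lower_boom → freeze_account) and O(lower_boom → freeze_account); every ideal world satisfies ¬lower_boom or lower_boom, so in either case freeze_account holds — hence O(freeze_account).
Premise 8 is O(¬log_out → ¬freeze_account); contrapositively O(freeze_account → log_out). Since O(freeze_account) holds, K gives O(log_out).
The contrapositive of premise 5 (O(¬disclose_disclosure → ¬log_out)) is O(log_out → disclose_disclosure), and O(log_out) is already established, so O(disclose_disclosure).
Premise 12, O(waive_blueprint → ¬disclose_disclosure), contraposes to O(disclose_disclosure → ¬waive_blueprint); with O(disclose_disclosure) we get O(¬waive_blueprint).
Premise 11, O(¬escalate_form → waive_blueprint), contraposes to O(¬waive_blueprint → escalate_form); with O(¬waive_blueprint) we get O(escalate_form).
Applying K to premise 6 (O(escalate_form → ¬anonymize_transcript)) and O(escalate_form) yields O(¬anonymize_transcript).
Premise 2, O(¬approve_statement → anonymize_transcript), contraposes to O(¬anonymize_transcript → approve_statement); with O(¬anonymize_transcript) we get O(approve_statement).
So O(approve_statement) holds — approve_statement is obligatory. None of the other listed options is made obligatory by any chain of premises.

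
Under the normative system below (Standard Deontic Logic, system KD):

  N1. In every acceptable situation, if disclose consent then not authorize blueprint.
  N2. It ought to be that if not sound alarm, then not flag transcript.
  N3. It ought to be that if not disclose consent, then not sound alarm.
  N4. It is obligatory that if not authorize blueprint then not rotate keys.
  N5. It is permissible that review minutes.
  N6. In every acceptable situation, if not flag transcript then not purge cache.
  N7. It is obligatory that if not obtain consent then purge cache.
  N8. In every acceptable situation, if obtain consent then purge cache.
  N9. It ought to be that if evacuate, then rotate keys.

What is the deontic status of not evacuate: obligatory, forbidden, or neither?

Obligatory

By case analysis on ¬obtain_consent: premise 7 gives O(¬obtain_consent → purge_cache) and premise 8 gives O(obtain_consent → purge_cache), so O(purge_cache) either way.
Premise 6, O(¬flag_transcript → ¬purge_cache), contraposes to O(purge_cache → flag_transcript); with O(purge_cache) we get O(flag_transcript).
The contrapositive of premise 2 (O(¬sound_alarm → ¬flag_transcript)) is O(flag_transcript → sound_alarm), and O(flag_transcript) is already established, so O(sound_alarm).
Premise 3 is O(¬disclose_consent → ¬sound_alarm); contrapositively O(sound_alarm → disclose_consent). Since O(sound_alarm) holds, K gives O(disclose_consent).
With premise 1, O(disclose_consent → ¬authorize_blueprint), the K-axiom yields O(¬authorize_blueprint).
Applying K to premise 4 (O(¬authorize_blueprint → ¬rotate_keys)) and O(¬authorize_blueprint) yields O(¬rotate_keys).
The contrapositive of premise 9 (O(evacuate → rotate_keys)) is O(¬rotate_keys → ¬evacuate), and O(¬rotate_keys) is already established, so O(¬evacuate).
Premise 5 does not contribute to this derivation.
Hence ¬evacuate is obligatory.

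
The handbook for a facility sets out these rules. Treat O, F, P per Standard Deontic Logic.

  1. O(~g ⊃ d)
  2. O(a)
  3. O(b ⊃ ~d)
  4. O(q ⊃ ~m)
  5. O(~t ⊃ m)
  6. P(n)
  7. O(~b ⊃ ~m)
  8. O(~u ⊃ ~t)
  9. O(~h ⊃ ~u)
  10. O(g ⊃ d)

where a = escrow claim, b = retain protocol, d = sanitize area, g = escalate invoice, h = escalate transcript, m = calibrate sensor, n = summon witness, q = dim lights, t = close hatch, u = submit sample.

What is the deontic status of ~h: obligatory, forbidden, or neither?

Premises 1 and 10 cover both cases: O(~g ⊃ d) and O(g ⊃ d). Since ~g ∨ g is a tautology, O(d) follows.
Premise 3 is O(b ⊃ ~d); contrapositively O(d ⊃ ~b). Since O(d) holds, K gives O(~b).
Premise 7 is O(~b ⊃ ~m); since O(~b), deontic closure gives O(~m).
The contrapositive of premise 5 (O(~t ⊃ m)) is O(~m ⊃ t), and O(~m) is already established, so O(t).
Premise 8 is O(~u ⊃ ~t); contrapositively O(t ⊃ u). Since O(t) holds, K gives O(u).
Premise 9 is O(~h ⊃ ~u); contrapositively O(u ⊃ h). Since O(u) holds, K gives O(h).
Premises 2, 4, 6 do not contribute to this derivation.
Thus O(h), which is F(~h): ~h is forbidden.

Forbidden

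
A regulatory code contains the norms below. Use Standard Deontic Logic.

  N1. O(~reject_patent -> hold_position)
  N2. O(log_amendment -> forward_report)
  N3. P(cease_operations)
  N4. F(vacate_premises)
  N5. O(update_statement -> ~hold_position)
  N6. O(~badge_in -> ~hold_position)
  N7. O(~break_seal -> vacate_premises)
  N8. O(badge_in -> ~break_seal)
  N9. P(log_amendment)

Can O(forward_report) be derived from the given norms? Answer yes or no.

No

Premise 2 is O(log_amendment -> forward_report), but O(log_amendment) is not derivable from the premises (the permission P(log_amendment) asserts only ~O(~log_amendment), not O(log_amendment)), so it does not yield O(forward_report).
No other premise forces O(forward_report). An ideal world satisfying every premise can still have forward_report false, so O(forward_report) is not derivable.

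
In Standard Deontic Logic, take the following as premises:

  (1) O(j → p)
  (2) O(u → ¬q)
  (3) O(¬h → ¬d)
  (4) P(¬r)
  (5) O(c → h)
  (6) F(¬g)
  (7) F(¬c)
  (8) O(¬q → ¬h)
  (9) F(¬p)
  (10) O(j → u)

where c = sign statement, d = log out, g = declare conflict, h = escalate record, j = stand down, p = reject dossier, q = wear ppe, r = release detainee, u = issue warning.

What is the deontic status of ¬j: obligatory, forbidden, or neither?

Obligatory

Premise 7, F(¬c), is equivalent to O(c).
Premise 5 is O(c → h); since O(c), deontic closure gives O(h).
Premise 8, O(¬q → ¬h), contraposes to O(h → q); with O(h) we get O(q).
The contrapositive of premise 2 (O(u → ¬q)) is O(q → ¬u), and O(q) is already established, so O(¬u).
Premise 10, O(j → u), contraposes to O(¬u → ¬j); with O(¬u) we get O(¬j).
Premises 1, 3, 4, 6, 9 do not contribute to this derivation.
Hence ¬j is obligatory.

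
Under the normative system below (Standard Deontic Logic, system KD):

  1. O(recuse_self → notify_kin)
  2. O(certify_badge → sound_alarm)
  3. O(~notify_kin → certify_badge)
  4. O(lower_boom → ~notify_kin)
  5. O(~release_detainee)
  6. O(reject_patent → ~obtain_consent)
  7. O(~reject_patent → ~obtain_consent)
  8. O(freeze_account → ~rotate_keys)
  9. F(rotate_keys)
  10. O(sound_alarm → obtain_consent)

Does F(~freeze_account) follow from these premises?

Premise 8 is O(freeze_account → ~rotate_keys); even if O(~rotate_keys) held, inferring O(freeze_account) would be affirming the consequent — invalid.
No other premise forces O(freeze_account). An ideal world satisfying every premise can still have ~freeze_account true, so F(~freeze_account) is not derivable.

No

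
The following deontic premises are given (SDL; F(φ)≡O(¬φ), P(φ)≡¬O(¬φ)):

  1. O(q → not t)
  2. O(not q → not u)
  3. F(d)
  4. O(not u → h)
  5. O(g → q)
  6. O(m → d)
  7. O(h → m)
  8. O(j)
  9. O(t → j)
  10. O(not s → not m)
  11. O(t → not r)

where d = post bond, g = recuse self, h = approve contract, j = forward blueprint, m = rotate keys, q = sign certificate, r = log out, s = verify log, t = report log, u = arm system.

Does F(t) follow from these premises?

Yes

F(d) at premise 3 means O(not d).
Premise 6 is O(m → d); contrapositively O(not d → not m). Since O(not d) holds, K gives O(not m).
Premise 7 is O(h → m); contrapositively O(not m → not h). Since O(not m) holds, K gives O(not h).
The contrapositive of premise 4 (O(not u → h)) is O(not h → u), and O(not h) is already established, so O(u).
Premise 2, O(not q → not u), contraposes to O(u → q); with O(u) we get O(q).
With premise 1, O(q → not t), the K-axiom yields O(not t).
Premises 5, 8, 9, 10, 11 do not contribute to this derivation.
So O(not t) holds, i.e. F(t). The claim follows.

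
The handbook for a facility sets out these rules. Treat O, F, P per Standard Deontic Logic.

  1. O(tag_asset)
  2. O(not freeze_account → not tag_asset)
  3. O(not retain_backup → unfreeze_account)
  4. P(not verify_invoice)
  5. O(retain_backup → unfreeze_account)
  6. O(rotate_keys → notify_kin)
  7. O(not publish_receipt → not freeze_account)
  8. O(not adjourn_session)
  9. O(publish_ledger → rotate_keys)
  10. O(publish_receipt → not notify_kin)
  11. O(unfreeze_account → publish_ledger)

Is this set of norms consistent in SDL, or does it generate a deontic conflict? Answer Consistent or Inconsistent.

By case analysis on retain_backup: premise 5 gives O(retain_backup → unfreeze_account) and premise 3 gives O(not retain_backup → unfreeze_account), so O(unfreeze_account) either way.
With premise 11, O(unfreeze_account → publish_ledger), the K-axiom yields O(publish_ledger).
With premise 9, O(publish_ledger → rotate_keys), the K-axiom yields O(rotate_keys).
With premise 6, O(rotate_keys → notify_kin), the K-axiom yields O(notify_kin).
Premise 10 is O(publish_receipt → not notify_kin); contrapositively O(notify_kin → not publish_receipt). Since O(notify_kin) holds, K gives O(not publish_receipt).
Premise 7 is O(not publish_receipt → not freeze_account); since O(not publish_receipt), deontic closure gives O(not freeze_account).
Applying K to premise 2 (O(not freeze_account → not tag_asset)) and O(not freeze_account) yields O(not tag_asset).
But premise 1 directly asserts O(tag_asset).
We now have both O(not tag_asset) and O(tag_asset) — tag_asset is simultaneously obligatory and forbidden, violating the D-axiom.

Inconsistent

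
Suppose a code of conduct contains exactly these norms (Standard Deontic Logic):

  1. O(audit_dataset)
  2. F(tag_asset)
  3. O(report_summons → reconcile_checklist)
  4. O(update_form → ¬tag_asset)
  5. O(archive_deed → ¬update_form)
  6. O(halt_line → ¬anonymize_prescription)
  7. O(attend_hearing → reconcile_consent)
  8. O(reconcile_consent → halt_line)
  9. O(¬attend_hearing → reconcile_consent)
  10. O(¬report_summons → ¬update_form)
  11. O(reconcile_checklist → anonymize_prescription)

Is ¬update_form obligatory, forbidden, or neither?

By case analysis on attend_hearing: premise 7 gives O(attend_hearing → reconcile_consent) and premise 9 gives O(¬attend_hearing → reconcile_consent), so O(reconcile_consent) either way.
Applying K to premise 8 (O(reconcile_consent → halt_line)) and O(reconcile_consent) yields O(halt_line).
Applying K to premise 6 (O(halt_line → ¬anonymize_prescription)) and O(halt_line) yields O(¬anonymize_prescription).
Premise 11 is O(reconcile_checklist → anonymize_prescription); contrapositively O(¬anonymize_prescription → ¬reconcile_checklist). Since O(¬anonymize_prescription) holds, K gives O(¬reconcile_checklist).
Premise 3, O(report_summons → reconcile_checklist), contraposes to O(¬reconcile_checklist → ¬report_summons); with O(¬reconcile_checklist) we get O(¬report_summons).
With premise 10, O(¬report_summons → ¬update_form), the K-axiom yields O(¬update_form).
Premises 1, 2, 4, 5 do not contribute to this derivation.
Hence ¬update_form is obligatory.

Obligatory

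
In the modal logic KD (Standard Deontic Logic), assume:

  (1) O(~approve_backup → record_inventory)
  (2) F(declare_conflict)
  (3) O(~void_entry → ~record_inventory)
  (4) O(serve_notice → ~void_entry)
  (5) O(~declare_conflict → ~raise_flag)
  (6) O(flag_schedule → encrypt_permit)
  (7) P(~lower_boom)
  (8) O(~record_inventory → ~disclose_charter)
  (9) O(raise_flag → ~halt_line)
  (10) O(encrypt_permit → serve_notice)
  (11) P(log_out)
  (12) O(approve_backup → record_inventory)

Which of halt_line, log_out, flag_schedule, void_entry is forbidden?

flag_schedule

Premises 1 and 12 cover both cases: O(~approve_backup → record_inventory) and O(approve_backup → record_inventory). Since ~approve_backup ∨ approve_backup is a tautology, O(record_inventory) follows.
Premise 3, O(~void_entry → ~record_inventory), contraposes to O(record_inventory → void_entry); with O(record_inventory) we get O(void_entry).
Premise 4 is O(serve_notice → ~void_entry); contrapositively O(void_entry → ~serve_notice). Since O(void_entry) holds, K gives O(~serve_notice).
Premise 10 is O(encrypt_permit → serve_notice); contrapositively O(~serve_notice → ~encrypt_permit). Since O(~serve_notice) holds, K gives O(~encrypt_permit).
Premise 6 is O(flag_schedule → encrypt_permit); contrapositively O(~encrypt_permit → ~flag_schedule). Since O(~encrypt_permit) holds, K gives O(~flag_schedule).
So O(~flag_schedule) holds, i.e. flag_schedule is forbidden. None of the other listed options is forbidden under the premises.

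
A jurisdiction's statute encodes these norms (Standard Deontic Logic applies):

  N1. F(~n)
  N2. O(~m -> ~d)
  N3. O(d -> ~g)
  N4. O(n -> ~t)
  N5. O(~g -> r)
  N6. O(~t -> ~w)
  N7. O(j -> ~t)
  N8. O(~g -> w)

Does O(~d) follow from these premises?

Yes

Premise 1 is F(~n), i.e. O(n).
From O(n) and premise 4, O(n -> ~t), we obtain O(~t).
Premise 6 is O(~t -> ~w); since O(~t), deontic closure gives O(~w).
Premise 8, O(~g -> w), contraposes to O(~w -> g); with O(~w) we get O(g).
The contrapositive of premise 3 (O(d -> ~g)) is O(g -> ~d), and O(g) is already established, so O(~d).
Premises 2, 5, 7 do not contribute to this derivation.
So O(~d) follows.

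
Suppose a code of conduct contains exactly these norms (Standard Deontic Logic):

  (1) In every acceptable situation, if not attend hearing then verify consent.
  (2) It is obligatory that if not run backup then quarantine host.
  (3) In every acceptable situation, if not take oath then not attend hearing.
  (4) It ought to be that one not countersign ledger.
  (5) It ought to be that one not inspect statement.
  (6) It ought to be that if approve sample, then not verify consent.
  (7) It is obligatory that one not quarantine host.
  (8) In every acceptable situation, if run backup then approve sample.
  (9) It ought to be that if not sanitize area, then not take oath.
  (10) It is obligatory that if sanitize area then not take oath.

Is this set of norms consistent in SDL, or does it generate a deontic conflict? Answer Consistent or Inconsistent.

Premises 10 and 9 cover both cases: O(sanitize_area → ¬take_oath) and O(¬sanitize_area → ¬take_oath). Since sanitize_area ∨ ¬sanitize_area is a tautology, O(¬take_oath) follows.
With premise 3, O(¬take_oath → ¬attend_hearing), the K-axiom yields O(¬attend_hearing).
Applying K to premise 1 (O(¬attend_hearing → verify_consent)) and O(¬attend_hearing) yields O(verify_consent).
The contrapositive of premise 6 (O(approve_sample → ¬verify_consent)) is O(verify_consent → ¬approve_sample), and O(verify_consent) is already established, so O(¬approve_sample).
Premise 8 is O(run_backup → approve_sample); contrapositively O(¬approve_sample → ¬run_backup). Since O(¬approve_sample) holds, K gives O(¬run_backup).
From O(¬run_backup) and premise 2, O(¬run_backup → quarantine_host), we obtain O(quarantine_host).
However, premise 7 gives O(¬quarantine_host).
We now have both O(quarantine_host) and O(¬quarantine_host) — quarantine_host is simultaneously obligatory and forbidden, violating the D-axiom.

Inconsistent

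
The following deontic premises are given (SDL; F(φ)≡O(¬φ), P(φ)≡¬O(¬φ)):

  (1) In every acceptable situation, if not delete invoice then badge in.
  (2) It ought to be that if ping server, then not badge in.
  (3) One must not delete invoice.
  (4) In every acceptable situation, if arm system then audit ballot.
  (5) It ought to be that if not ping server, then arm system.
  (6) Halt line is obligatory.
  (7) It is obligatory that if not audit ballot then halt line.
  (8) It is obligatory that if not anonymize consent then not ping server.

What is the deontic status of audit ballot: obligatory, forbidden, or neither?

Premise 3 is F(delete_invoice), i.e. O(¬delete_invoice).
Applying K to premise 1 (O(¬delete_invoice → badge_in)) and O(¬delete_invoice) yields O(badge_in).
Premise 2, O(ping_server → ¬badge_in), contraposes to O(badge_in → ¬ping_server); with O(badge_in) we get O(¬ping_server).
Applying K to premise 5 (O(¬ping_server → arm_system)) and O(¬ping_server) yields O(arm_system).
From O(arm_system) and premise 4, O(arm_system → audit_ballot), we obtain O(audit_ballot).
Premises 6, 7, 8 do not contribute to this derivation.
Hence audit_ballot is obligatory.

Obligatory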